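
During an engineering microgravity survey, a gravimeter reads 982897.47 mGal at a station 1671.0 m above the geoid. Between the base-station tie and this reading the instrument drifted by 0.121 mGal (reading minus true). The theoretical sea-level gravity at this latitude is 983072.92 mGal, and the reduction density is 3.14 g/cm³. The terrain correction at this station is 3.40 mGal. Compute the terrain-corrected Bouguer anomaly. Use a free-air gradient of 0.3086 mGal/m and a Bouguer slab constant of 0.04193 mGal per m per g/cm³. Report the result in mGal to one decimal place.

Drift-corrected reading = 982897.47 − (0.121) = 982897.349 mGal
Free-air correction = 0.3086 × 1671.0 = 515.67 mGal
Free-air anomaly = 982897.349 − 983072.92 + (515.67) = 340.099 mGal
Bouguer slab correction = 0.04193 × 3.14 × 1671.0 = 220.00 mGal
Simple Bouguer anomaly = 340.099 − (220.00) = 120.099 mGal
Complete Bouguer anomaly = 120.099 + 3.40 = 123.499 mGal

123.5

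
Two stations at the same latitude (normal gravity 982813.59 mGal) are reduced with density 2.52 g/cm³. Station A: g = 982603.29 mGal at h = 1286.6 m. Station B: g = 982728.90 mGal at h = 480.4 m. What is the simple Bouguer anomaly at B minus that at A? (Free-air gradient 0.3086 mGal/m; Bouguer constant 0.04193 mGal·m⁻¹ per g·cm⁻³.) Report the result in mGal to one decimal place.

Δg_SB(A) = 982603.29 − 982813.59 + 0.3086×1286.6 − 0.04193×2.52×1286.6 = 50.80 mGal
Δg_SB(B) = 982728.90 − 982813.59 + 0.3086×480.4 − 0.04193×2.52×480.4 = 12.80 mGal
Difference = 12.80 − (50.80) = -38.00 mGal

-38.0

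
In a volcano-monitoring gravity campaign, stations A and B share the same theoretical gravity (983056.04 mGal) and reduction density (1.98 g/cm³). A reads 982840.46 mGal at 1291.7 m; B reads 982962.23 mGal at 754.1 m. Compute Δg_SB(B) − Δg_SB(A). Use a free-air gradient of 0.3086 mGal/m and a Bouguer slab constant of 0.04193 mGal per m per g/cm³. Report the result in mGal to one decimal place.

Δg_SB(A) = 982840.46 − 983056.04 + 0.3086×1291.7 − 0.04193×1.98×1291.7 = 75.80 mGal
Δg_SB(B) = 982962.23 − 983056.04 + 0.3086×754.1 − 0.04193×1.98×754.1 = 76.30 mGal
Difference = 76.30 − (75.80) = 0.50 mGal

0.5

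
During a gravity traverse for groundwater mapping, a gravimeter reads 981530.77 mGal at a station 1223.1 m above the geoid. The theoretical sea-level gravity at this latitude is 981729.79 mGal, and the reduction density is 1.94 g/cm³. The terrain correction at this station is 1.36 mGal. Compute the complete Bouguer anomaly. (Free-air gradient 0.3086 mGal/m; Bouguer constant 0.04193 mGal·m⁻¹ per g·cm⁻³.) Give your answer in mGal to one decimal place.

Free-air correction = 0.3086 × 1223.1 = 377.45 mGal
Free-air anomaly = 981530.77 − 981729.79 + (377.45) = 178.43 mGal
Bouguer slab correction = 0.04193 × 1.94 × 1223.1 = 99.49 mGal
Simple Bouguer anomaly = 178.43 − (99.49) = 78.94 mGal
Complete Bouguer anomaly = 78.94 + 1.36 = 80.30 mGal

80.3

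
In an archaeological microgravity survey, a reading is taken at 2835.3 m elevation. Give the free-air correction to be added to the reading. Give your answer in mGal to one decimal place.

875.0

Free-air correction = 0.3086 × 2835.3 = 875.0 mGal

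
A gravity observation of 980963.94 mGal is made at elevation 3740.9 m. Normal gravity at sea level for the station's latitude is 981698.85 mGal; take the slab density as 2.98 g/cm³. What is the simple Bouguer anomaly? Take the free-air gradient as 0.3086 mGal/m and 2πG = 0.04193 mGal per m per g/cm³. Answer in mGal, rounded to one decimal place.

Free-air correction = 0.3086 × 3740.9 = 1154.44 mGal
Free-air anomaly = 980963.94 − 981698.85 + (1154.44) = 419.53 mGal
Bouguer slab correction = 0.04193 × 2.98 × 3740.9 = 467.43 mGal
Simple Bouguer anomaly = 419.53 − (467.43) = -47.90 mGal

-47.9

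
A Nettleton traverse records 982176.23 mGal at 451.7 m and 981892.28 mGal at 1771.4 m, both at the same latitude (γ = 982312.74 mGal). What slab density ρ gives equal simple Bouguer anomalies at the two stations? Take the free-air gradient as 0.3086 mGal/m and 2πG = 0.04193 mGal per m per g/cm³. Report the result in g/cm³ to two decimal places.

Δg_obs = 981892.28 − 982176.23 = -283.95 mGal over Δh = 1771.4 − 451.7 = 1319.7 m
Equal Bouguer anomalies ⇒ Δg_obs + (0.3086 − 0.04193ρ)·Δh = 0
0.3086 − 0.04193ρ = −Δg_obs/Δh = 0.21516
ρ = (0.3086 − 0.21516) / 0.04193 = 2.23 g/cm³

2.23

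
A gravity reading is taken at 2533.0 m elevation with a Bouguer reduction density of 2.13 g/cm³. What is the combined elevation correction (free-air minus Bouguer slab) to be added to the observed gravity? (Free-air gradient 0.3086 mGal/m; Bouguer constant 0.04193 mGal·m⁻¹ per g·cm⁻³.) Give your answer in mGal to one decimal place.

Combined gradient = 0.3086 − 0.04193 × 2.13 = 0.2192891 mGal/m
Combined elevation correction = 0.2192891 × 2533.0 = 555.5 mGal

555.5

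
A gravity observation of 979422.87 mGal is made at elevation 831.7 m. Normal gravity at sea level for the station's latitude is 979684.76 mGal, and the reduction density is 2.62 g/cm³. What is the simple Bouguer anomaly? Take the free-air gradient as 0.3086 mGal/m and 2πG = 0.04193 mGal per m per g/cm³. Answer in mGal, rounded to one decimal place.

-96.6

Free-air correction = 0.3086 × 831.7 = 256.66 mGal
Free-air anomaly = 979422.87 − 979684.76 + (256.66) = -5.23 mGal
Bouguer slab correction = 0.04193 × 2.62 × 831.7 = 91.37 mGal
Simple Bouguer anomaly = -5.23 − (91.37) = -96.60 mGal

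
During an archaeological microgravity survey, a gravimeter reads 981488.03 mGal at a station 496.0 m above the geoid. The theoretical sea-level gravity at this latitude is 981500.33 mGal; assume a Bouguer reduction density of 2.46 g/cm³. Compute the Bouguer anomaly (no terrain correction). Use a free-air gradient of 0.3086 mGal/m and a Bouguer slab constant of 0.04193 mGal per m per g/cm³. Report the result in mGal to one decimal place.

89.6

Free-air correction = 0.3086 × 496.0 = 153.07 mGal
Free-air anomaly = 981488.03 − 981500.33 + (153.07) = 140.77 mGal
Bouguer slab correction = 0.04193 × 2.46 × 496.0 = 51.16 mGal
Simple Bouguer anomaly = 140.77 − (51.16) = 89.61 mGal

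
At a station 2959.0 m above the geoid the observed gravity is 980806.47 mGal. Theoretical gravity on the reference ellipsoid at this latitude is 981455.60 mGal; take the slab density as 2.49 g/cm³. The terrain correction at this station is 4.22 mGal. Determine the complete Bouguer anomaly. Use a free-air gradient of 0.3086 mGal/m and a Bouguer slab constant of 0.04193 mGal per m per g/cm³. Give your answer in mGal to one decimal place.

-40.7

Free-air correction = 0.3086 × 2959.0 = 913.15 mGal
Free-air anomaly = 980806.47 − 981455.60 + (913.15) = 264.02 mGal
Bouguer slab correction = 0.04193 × 2.49 × 2959.0 = 308.94 mGal
Simple Bouguer anomaly = 264.02 − (308.94) = -44.92 mGal
Complete Bouguer anomaly = -44.92 + 4.22 = -40.70 mGal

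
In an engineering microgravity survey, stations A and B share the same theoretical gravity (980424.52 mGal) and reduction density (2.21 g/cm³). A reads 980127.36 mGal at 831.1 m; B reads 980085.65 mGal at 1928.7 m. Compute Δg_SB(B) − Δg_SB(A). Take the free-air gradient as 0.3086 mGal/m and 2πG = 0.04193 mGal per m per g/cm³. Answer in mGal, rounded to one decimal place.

195.3

Δg_SB(A) = 980127.36 − 980424.52 + 0.3086×831.1 − 0.04193×2.21×831.1 = -117.70 mGal
Δg_SB(B) = 980085.65 − 980424.52 + 0.3086×1928.7 − 0.04193×2.21×1928.7 = 77.60 mGal
Difference = 77.60 − (-117.70) = 195.30 mGal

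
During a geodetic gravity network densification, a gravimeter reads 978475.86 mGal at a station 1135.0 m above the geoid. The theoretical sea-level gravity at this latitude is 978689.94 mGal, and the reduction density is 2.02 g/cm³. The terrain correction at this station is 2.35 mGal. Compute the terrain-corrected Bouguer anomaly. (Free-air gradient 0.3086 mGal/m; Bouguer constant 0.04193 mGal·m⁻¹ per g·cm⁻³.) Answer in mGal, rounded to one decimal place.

Free-air correction = 0.3086 × 1135.0 = 350.26 mGal
Free-air anomaly = 978475.86 − 978689.94 + (350.26) = 136.18 mGal
Bouguer slab correction = 0.04193 × 2.02 × 1135.0 = 96.13 mGal
Simple Bouguer anomaly = 136.18 − (96.13) = 40.05 mGal
Complete Bouguer anomaly = 40.05 + 2.35 = 42.40 mGal

42.4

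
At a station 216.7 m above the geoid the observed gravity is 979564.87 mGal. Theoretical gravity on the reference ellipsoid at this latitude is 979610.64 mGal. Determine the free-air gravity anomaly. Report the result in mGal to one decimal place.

Free-air correction = 0.3086 × 216.7 = 66.87 mGal
Free-air anomaly = 979564.87 − 979610.64 + (66.87) = 21.10 mGal

21.1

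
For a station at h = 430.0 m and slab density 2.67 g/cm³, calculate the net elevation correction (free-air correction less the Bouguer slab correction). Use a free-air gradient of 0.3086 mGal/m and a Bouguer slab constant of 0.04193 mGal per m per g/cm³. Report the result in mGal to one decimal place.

84.6

Combined gradient = 0.3086 − 0.04193 × 2.67 = 0.1966469 mGal/m
Combined elevation correction = 0.1966469 × 430.0 = 84.6 mGal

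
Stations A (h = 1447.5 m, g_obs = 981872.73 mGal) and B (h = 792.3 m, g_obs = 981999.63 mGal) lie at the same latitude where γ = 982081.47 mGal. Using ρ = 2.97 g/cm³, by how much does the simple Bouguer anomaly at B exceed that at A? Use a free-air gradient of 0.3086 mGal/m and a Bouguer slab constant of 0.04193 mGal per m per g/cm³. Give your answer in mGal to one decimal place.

6.3

Δg_SB(A) = 981872.73 − 982081.47 + 0.3086×1447.5 − 0.04193×2.97×1447.5 = 57.70 mGal
Δg_SB(B) = 981999.63 − 982081.47 + 0.3086×792.3 − 0.04193×2.97×792.3 = 64.00 mGal
Difference = 64.00 − (57.70) = 6.30 mGal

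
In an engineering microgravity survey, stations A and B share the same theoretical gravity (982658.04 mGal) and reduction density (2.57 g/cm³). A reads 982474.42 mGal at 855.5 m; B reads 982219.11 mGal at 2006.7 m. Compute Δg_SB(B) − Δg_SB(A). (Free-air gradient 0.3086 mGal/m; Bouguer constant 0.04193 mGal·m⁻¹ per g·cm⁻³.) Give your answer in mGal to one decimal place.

-24.1

Δg_SB(A) = 982474.42 − 982658.04 + 0.3086×855.5 − 0.04193×2.57×855.5 = -11.80 mGal
Δg_SB(B) = 982219.11 − 982658.04 + 0.3086×2006.7 − 0.04193×2.57×2006.7 = -35.90 mGal
Difference = -35.90 − (-11.80) = -24.10 mGal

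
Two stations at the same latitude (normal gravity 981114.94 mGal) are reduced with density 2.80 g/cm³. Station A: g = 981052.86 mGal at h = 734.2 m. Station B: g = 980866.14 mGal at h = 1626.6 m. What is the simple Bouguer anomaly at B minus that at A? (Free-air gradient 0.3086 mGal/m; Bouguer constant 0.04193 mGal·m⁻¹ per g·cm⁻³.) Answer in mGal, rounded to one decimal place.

Δg_SB(A) = 981052.86 − 981114.94 + 0.3086×734.2 − 0.04193×2.80×734.2 = 78.30 mGal
Δg_SB(B) = 980866.14 − 981114.94 + 0.3086×1626.6 − 0.04193×2.80×1626.6 = 62.20 mGal
Difference = 62.20 − (78.30) = -16.10 mGal

-16.1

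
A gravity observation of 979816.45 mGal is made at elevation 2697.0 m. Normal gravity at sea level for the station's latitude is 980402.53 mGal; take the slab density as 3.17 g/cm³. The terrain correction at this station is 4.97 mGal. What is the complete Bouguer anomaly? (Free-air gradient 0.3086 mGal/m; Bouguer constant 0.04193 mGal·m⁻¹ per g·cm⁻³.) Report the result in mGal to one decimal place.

-107.3

Free-air correction = 0.3086 × 2697.0 = 832.29 mGal
Free-air anomaly = 979816.45 − 980402.53 + (832.29) = 246.21 mGal
Bouguer slab correction = 0.04193 × 3.17 × 2697.0 = 358.48 mGal
Simple Bouguer anomaly = 246.21 − (358.48) = -112.27 mGal
Complete Bouguer anomaly = -112.27 + 4.97 = -107.30 mGal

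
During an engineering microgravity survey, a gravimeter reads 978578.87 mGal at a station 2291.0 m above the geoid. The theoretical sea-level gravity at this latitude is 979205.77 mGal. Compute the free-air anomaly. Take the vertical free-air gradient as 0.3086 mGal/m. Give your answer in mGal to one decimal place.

80.1

Free-air correction = 0.3086 × 2291.0 = 707.00 mGal
Free-air anomaly = 978578.87 − 979205.77 + (707.00) = 80.10 mGal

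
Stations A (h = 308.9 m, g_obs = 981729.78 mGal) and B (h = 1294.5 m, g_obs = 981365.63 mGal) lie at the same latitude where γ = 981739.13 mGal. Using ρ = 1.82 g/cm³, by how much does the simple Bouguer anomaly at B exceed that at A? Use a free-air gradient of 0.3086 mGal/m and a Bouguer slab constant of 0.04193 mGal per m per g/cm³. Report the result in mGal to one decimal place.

-135.2

Δg_SB(A) = 981729.78 − 981739.13 + 0.3086×308.9 − 0.04193×1.82×308.9 = 62.40 mGal
Δg_SB(B) = 981365.63 − 981739.13 + 0.3086×1294.5 − 0.04193×1.82×1294.5 = -72.80 mGal
Difference = -72.80 − (62.40) = -135.20 mGal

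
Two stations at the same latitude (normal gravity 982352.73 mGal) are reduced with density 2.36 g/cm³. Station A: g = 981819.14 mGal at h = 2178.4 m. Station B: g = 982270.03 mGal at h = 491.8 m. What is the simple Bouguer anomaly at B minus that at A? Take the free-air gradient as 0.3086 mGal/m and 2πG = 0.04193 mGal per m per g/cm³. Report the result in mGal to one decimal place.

97.3

Δg_SB(A) = 981819.14 − 982352.73 + 0.3086×2178.4 − 0.04193×2.36×2178.4 = -76.90 mGal
Δg_SB(B) = 982270.03 − 982352.73 + 0.3086×491.8 − 0.04193×2.36×491.8 = 20.40 mGal
Difference = 20.40 − (-76.90) = 97.30 mGal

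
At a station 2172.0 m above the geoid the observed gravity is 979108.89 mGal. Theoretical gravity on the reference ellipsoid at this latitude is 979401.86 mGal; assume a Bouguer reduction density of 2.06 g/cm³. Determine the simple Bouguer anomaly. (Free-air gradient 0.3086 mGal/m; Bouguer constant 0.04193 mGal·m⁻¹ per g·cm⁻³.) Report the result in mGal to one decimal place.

Free-air correction = 0.3086 × 2172.0 = 670.28 mGal
Free-air anomaly = 979108.89 − 979401.86 + (670.28) = 377.31 mGal
Bouguer slab correction = 0.04193 × 2.06 × 2172.0 = 187.61 mGal
Simple Bouguer anomaly = 377.31 − (187.61) = 189.70 mGal

189.7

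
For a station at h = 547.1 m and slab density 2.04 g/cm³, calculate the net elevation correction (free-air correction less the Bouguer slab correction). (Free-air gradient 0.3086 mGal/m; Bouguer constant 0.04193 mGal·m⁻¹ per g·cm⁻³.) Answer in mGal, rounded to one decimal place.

122.0

Combined gradient = 0.3086 − 0.04193 × 2.04 = 0.2230628 mGal/m
Combined elevation correction = 0.2230628 × 547.1 = 122.0 mGal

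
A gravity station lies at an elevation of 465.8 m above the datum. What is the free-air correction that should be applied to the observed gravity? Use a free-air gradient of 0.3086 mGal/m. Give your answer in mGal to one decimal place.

Free-air correction = 0.3086 × 465.8 = 143.7 mGal

143.7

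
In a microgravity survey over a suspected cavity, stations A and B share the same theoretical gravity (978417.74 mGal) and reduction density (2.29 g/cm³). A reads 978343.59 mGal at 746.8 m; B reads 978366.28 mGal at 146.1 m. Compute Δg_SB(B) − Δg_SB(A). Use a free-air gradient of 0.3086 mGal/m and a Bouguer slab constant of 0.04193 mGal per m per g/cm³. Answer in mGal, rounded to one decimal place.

Δg_SB(A) = 978343.59 − 978417.74 + 0.3086×746.8 − 0.04193×2.29×746.8 = 84.60 mGal
Δg_SB(B) = 978366.28 − 978417.74 + 0.3086×146.1 − 0.04193×2.29×146.1 = -20.40 mGal
Difference = -20.40 − (84.60) = -105.00 mGal

-105.0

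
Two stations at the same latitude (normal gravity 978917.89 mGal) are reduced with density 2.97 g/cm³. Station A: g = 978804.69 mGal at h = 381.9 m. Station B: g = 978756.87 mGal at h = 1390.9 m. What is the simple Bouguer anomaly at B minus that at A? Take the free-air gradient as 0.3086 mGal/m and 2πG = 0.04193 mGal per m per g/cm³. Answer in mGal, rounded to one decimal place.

137.9

Δg_SB(A) = 978804.69 − 978917.89 + 0.3086×381.9 − 0.04193×2.97×381.9 = -42.90 mGal
Δg_SB(B) = 978756.87 − 978917.89 + 0.3086×1390.9 − 0.04193×2.97×1390.9 = 95.00 mGal
Difference = 95.00 − (-42.90) = 137.90 mGal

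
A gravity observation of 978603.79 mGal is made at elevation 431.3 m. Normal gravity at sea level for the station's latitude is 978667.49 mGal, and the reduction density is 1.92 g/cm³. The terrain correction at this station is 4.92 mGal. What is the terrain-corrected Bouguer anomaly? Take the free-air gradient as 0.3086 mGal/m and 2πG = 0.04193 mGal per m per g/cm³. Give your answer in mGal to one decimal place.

39.6

Free-air correction = 0.3086 × 431.3 = 133.10 mGal
Free-air anomaly = 978603.79 − 978667.49 + (133.10) = 69.40 mGal
Bouguer slab correction = 0.04193 × 1.92 × 431.3 = 34.72 mGal
Simple Bouguer anomaly = 69.40 − (34.72) = 34.68 mGal
Complete Bouguer anomaly = 34.68 + 4.92 = 39.60 mGal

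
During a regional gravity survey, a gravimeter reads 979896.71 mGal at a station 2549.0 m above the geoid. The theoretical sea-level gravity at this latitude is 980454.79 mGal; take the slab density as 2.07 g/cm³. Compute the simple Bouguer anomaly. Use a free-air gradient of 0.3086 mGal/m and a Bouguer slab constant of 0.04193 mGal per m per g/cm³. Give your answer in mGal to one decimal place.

Free-air correction = 0.3086 × 2549.0 = 786.62 mGal
Free-air anomaly = 979896.71 − 980454.79 + (786.62) = 228.54 mGal
Bouguer slab correction = 0.04193 × 2.07 × 2549.0 = 221.24 mGal
Simple Bouguer anomaly = 228.54 − (221.24) = 7.30 mGal

7.3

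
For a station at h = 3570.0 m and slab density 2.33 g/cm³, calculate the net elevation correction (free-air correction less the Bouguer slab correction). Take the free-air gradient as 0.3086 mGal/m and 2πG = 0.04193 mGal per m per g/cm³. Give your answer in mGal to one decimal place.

Combined gradient = 0.3086 − 0.04193 × 2.33 = 0.2109031 mGal/m
Combined elevation correction = 0.2109031 × 3570.0 = 752.9 mGal

752.9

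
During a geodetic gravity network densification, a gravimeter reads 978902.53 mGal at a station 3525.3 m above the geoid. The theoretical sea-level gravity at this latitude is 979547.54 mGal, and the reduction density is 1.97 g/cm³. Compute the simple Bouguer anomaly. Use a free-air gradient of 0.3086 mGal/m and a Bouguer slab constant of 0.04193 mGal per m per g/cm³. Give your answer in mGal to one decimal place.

151.7

Free-air correction = 0.3086 × 3525.3 = 1087.91 mGal
Free-air anomaly = 978902.53 − 979547.54 + (1087.91) = 442.90 mGal
Bouguer slab correction = 0.04193 × 1.97 × 3525.3 = 291.20 mGal
Simple Bouguer anomaly = 442.90 − (291.20) = 151.70 mGal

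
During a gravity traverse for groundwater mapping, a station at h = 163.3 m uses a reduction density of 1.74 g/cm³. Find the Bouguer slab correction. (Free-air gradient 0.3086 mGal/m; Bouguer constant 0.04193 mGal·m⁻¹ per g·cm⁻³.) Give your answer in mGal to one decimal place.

11.9

Bouguer slab correction = 0.04193 × 1.74 × 163.3 = 11.9 mGal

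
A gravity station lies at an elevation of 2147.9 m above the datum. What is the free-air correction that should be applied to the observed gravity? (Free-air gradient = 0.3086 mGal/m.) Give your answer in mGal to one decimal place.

Free-air correction = 0.3086 × 2147.9 = 662.8 mGal

662.8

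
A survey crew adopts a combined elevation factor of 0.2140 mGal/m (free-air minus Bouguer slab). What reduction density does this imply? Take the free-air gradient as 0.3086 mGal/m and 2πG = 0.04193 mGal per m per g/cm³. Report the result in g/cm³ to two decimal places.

2.26

0.2140 = 0.3086 − 0.04193 × ρ
ρ = (0.3086 − 0.2140) / 0.04193 = 2.26 g/cm³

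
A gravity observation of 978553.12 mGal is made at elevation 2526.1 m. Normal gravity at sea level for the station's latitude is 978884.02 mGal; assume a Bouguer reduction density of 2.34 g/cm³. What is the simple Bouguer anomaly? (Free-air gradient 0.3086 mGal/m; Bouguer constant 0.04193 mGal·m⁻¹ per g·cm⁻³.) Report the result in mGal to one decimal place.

200.8

Free-air correction = 0.3086 × 2526.1 = 779.55 mGal
Free-air anomaly = 978553.12 − 978884.02 + (779.55) = 448.65 mGal
Bouguer slab correction = 0.04193 × 2.34 × 2526.1 = 247.85 mGal
Simple Bouguer anomaly = 448.65 − (247.85) = 200.80 mGal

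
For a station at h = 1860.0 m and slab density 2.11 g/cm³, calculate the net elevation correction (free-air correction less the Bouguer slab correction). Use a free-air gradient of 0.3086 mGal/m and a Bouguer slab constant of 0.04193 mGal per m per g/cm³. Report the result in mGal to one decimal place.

Combined gradient = 0.3086 − 0.04193 × 2.11 = 0.2201277 mGal/m
Combined elevation correction = 0.2201277 × 1860.0 = 409.4 mGal

409.4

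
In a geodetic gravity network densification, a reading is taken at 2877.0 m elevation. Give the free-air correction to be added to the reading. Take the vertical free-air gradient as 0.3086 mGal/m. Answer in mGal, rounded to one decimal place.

Free-air correction = 0.3086 × 2877.0 = 887.8 mGal

887.8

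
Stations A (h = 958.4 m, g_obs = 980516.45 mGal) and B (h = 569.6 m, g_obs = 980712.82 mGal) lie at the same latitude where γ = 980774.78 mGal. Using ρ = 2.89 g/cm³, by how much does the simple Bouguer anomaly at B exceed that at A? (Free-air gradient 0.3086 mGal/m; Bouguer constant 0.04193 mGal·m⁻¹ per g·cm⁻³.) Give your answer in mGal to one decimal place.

123.5

Δg_SB(A) = 980516.45 − 980774.78 + 0.3086×958.4 − 0.04193×2.89×958.4 = -78.70 mGal
Δg_SB(B) = 980712.82 − 980774.78 + 0.3086×569.6 − 0.04193×2.89×569.6 = 44.80 mGal
Difference = 44.80 − (-78.70) = 123.50 mGal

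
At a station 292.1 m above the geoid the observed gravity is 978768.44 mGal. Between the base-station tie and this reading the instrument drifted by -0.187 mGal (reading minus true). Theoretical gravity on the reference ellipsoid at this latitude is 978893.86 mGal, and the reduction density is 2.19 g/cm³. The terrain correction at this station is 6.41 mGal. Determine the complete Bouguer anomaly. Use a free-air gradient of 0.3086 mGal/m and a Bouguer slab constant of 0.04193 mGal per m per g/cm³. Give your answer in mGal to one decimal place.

Drift-corrected reading = 978768.44 − (-0.187) = 978768.627 mGal
Free-air correction = 0.3086 × 292.1 = 90.14 mGal
Free-air anomaly = 978768.627 − 978893.86 + (90.14) = -35.093 mGal
Bouguer slab correction = 0.04193 × 2.19 × 292.1 = 26.82 mGal
Simple Bouguer anomaly = -35.093 − (26.82) = -61.913 mGal
Complete Bouguer anomaly = -61.913 + 6.41 = -55.503 mGal

-55.5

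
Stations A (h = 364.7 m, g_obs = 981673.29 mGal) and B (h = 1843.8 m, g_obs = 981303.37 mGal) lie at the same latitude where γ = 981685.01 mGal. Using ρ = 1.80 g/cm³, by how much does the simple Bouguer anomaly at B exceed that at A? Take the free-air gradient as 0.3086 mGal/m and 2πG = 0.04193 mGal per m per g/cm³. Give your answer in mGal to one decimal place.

-25.1

Δg_SB(A) = 981673.29 − 981685.01 + 0.3086×364.7 − 0.04193×1.80×364.7 = 73.30 mGal
Δg_SB(B) = 981303.37 − 981685.01 + 0.3086×1843.8 − 0.04193×1.80×1843.8 = 48.20 mGal
Difference = 48.20 − (73.30) = -25.10 mGal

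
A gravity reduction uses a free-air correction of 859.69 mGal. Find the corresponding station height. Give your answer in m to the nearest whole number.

h = 859.69 / 0.3086 = 2785.77 m

2786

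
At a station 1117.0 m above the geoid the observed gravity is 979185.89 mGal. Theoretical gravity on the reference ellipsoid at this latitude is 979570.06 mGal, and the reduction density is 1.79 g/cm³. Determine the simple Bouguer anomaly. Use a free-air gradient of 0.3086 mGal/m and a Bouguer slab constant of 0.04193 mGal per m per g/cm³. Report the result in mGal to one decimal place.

Free-air correction = 0.3086 × 1117.0 = 344.71 mGal
Free-air anomaly = 979185.89 − 979570.06 + (344.71) = -39.46 mGal
Bouguer slab correction = 0.04193 × 1.79 × 1117.0 = 83.84 mGal
Simple Bouguer anomaly = -39.46 − (83.84) = -123.30 mGal

-123.3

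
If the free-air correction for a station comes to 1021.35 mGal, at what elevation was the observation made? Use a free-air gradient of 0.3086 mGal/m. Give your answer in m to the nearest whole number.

3310

h = 1021.35 / 0.3086 = 3309.62 m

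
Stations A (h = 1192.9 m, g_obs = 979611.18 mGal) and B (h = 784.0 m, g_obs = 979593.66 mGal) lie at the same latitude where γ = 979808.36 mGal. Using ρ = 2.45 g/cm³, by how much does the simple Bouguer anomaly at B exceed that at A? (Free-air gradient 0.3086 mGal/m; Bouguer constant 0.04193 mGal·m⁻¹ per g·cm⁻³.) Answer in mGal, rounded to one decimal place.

-101.7

Δg_SB(A) = 979611.18 − 979808.36 + 0.3086×1192.9 − 0.04193×2.45×1192.9 = 48.40 mGal
Δg_SB(B) = 979593.66 − 979808.36 + 0.3086×784.0 − 0.04193×2.45×784.0 = -53.30 mGal
Difference = -53.30 − (48.40) = -101.70 mGal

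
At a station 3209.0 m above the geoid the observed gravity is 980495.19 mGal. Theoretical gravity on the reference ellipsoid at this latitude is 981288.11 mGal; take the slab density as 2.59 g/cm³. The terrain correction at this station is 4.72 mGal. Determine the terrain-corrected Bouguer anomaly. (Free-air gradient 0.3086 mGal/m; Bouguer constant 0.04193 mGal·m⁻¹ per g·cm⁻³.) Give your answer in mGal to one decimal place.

Free-air correction = 0.3086 × 3209.0 = 990.30 mGal
Free-air anomaly = 980495.19 − 981288.11 + (990.30) = 197.38 mGal
Bouguer slab correction = 0.04193 × 2.59 × 3209.0 = 348.49 mGal
Simple Bouguer anomaly = 197.38 − (348.49) = -151.11 mGal
Complete Bouguer anomaly = -151.11 + 4.72 = -146.39 mGal

-146.4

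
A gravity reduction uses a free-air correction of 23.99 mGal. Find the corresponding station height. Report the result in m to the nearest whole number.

h = 23.99 / 0.3086 = 77.74 m

78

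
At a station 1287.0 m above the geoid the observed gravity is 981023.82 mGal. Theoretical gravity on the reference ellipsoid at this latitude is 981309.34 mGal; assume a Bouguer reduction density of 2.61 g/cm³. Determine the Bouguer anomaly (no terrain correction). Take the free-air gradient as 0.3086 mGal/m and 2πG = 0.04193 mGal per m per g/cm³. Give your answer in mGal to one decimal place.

-29.2

Free-air correction = 0.3086 × 1287.0 = 397.17 mGal
Free-air anomaly = 981023.82 − 981309.34 + (397.17) = 111.65 mGal
Bouguer slab correction = 0.04193 × 2.61 × 1287.0 = 140.85 mGal
Simple Bouguer anomaly = 111.65 − (140.85) = -29.20 mGal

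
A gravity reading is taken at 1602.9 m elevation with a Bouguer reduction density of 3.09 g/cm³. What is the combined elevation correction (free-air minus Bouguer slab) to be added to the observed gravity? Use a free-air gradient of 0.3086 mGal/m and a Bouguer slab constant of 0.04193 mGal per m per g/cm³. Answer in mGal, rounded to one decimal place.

287.0

Combined gradient = 0.3086 − 0.04193 × 3.09 = 0.1790363 mGal/m
Combined elevation correction = 0.1790363 × 1602.9 = 287.0 mGal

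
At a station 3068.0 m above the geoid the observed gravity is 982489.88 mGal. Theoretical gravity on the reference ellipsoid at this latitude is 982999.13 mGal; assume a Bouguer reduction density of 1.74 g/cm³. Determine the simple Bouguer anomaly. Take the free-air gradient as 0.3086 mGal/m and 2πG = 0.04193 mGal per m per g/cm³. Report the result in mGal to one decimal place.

213.7

Free-air correction = 0.3086 × 3068.0 = 946.78 mGal
Free-air anomaly = 982489.88 − 982999.13 + (946.78) = 437.53 mGal
Bouguer slab correction = 0.04193 × 1.74 × 3068.0 = 223.84 mGal
Simple Bouguer anomaly = 437.53 − (223.84) = 213.69 mGal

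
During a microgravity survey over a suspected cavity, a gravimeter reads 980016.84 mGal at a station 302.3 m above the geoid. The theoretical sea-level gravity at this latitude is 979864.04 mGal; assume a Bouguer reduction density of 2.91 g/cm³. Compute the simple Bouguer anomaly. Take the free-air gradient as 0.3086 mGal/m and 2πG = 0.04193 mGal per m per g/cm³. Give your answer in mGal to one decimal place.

209.2

Free-air correction = 0.3086 × 302.3 = 93.29 mGal
Free-air anomaly = 980016.84 − 979864.04 + (93.29) = 246.09 mGal
Bouguer slab correction = 0.04193 × 2.91 × 302.3 = 36.89 mGal
Simple Bouguer anomaly = 246.09 − (36.89) = 209.20 mGal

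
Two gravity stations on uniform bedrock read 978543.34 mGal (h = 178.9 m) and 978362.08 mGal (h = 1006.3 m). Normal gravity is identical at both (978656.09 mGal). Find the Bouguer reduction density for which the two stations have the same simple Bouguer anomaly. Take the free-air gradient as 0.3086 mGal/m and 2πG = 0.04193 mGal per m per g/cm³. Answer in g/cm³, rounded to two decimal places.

2.14

Δg_obs = 978362.08 − 978543.34 = -181.26 mGal over Δh = 1006.3 − 178.9 = 827.4 m
Equal Bouguer anomalies ⇒ Δg_obs + (0.3086 − 0.04193ρ)·Δh = 0
0.3086 − 0.04193ρ = −Δg_obs/Δh = 0.21907
ρ = (0.3086 − 0.21907) / 0.04193 = 2.14 g/cm³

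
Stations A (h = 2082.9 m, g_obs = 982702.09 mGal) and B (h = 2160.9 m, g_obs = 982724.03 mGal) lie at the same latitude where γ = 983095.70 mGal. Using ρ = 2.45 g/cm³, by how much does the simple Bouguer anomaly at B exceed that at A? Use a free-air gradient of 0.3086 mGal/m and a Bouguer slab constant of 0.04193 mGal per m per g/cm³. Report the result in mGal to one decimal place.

38.0

Δg_SB(A) = 982702.09 − 983095.70 + 0.3086×2082.9 − 0.04193×2.45×2082.9 = 35.20 mGal
Δg_SB(B) = 982724.03 − 983095.70 + 0.3086×2160.9 − 0.04193×2.45×2160.9 = 73.20 mGal
Difference = 73.20 − (35.20) = 38.00 mGal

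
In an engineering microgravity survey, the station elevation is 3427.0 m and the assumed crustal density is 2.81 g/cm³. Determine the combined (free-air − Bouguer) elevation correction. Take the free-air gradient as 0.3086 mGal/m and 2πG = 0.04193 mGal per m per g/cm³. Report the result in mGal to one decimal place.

653.8

Combined gradient = 0.3086 − 0.04193 × 2.81 = 0.1907767 mGal/m
Combined elevation correction = 0.1907767 × 3427.0 = 653.8 mGal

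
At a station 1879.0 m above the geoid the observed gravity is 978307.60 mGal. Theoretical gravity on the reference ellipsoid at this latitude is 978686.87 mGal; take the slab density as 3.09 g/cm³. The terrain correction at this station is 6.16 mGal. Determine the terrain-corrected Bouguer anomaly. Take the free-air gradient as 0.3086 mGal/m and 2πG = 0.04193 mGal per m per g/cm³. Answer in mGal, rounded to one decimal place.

Free-air correction = 0.3086 × 1879.0 = 579.86 mGal
Free-air anomaly = 978307.60 − 978686.87 + (579.86) = 200.59 mGal
Bouguer slab correction = 0.04193 × 3.09 × 1879.0 = 243.45 mGal
Simple Bouguer anomaly = 200.59 − (243.45) = -42.86 mGal
Complete Bouguer anomaly = -42.86 + 6.16 = -36.70 mGal

-36.7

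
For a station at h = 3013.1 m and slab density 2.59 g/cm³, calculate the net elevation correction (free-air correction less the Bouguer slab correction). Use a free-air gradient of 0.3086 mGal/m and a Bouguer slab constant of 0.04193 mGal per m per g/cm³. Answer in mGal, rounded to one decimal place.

602.6

Combined gradient = 0.3086 − 0.04193 × 2.59 = 0.2000013 mGal/m
Combined elevation correction = 0.2000013 × 3013.1 = 602.6 mGal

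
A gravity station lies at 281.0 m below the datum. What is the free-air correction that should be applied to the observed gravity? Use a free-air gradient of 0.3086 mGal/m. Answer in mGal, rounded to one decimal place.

-86.7

Free-air correction = 0.3086 × -281.0 = -86.7 mGal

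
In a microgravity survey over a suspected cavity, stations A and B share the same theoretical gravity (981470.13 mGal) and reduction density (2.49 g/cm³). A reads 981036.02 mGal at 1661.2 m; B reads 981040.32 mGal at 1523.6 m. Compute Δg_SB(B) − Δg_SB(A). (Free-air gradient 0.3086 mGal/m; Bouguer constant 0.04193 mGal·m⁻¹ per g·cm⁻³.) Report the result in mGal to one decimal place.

-23.8

Δg_SB(A) = 981036.02 − 981470.13 + 0.3086×1661.2 − 0.04193×2.49×1661.2 = -94.90 mGal
Δg_SB(B) = 981040.32 − 981470.13 + 0.3086×1523.6 − 0.04193×2.49×1523.6 = -118.70 mGal
Difference = -118.70 − (-94.90) = -23.80 mGal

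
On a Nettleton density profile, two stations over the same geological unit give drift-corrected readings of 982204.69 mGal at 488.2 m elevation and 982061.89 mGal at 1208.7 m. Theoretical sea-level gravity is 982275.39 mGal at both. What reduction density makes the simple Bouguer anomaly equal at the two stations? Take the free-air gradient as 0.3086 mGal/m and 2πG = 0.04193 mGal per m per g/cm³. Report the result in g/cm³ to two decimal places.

Δg_obs = 982061.89 − 982204.69 = -142.80 mGal over Δh = 1208.7 − 488.2 = 720.5 m
Equal Bouguer anomalies ⇒ Δg_obs + (0.3086 − 0.04193ρ)·Δh = 0
0.3086 − 0.04193ρ = −Δg_obs/Δh = 0.19820
ρ = (0.3086 − 0.19820) / 0.04193 = 2.63 g/cm³

2.63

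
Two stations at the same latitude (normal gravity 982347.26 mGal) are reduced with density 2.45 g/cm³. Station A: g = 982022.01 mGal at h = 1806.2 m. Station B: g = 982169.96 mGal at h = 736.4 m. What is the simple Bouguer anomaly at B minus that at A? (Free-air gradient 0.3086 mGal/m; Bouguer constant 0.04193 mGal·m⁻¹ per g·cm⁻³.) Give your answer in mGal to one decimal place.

-72.3

Δg_SB(A) = 982022.01 − 982347.26 + 0.3086×1806.2 − 0.04193×2.45×1806.2 = 46.60 mGal
Δg_SB(B) = 982169.96 − 982347.26 + 0.3086×736.4 − 0.04193×2.45×736.4 = -25.70 mGal
Difference = -25.70 − (46.60) = -72.30 mGal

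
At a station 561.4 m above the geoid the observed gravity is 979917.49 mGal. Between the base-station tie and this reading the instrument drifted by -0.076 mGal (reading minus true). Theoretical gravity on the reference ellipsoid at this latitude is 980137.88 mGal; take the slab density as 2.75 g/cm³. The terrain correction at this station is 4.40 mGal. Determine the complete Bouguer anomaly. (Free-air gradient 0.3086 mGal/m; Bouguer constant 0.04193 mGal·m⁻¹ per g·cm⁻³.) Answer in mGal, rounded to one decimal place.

-107.4

Drift-corrected reading = 979917.49 − (-0.076) = 979917.566 mGal
Free-air correction = 0.3086 × 561.4 = 173.25 mGal
Free-air anomaly = 979917.566 − 980137.88 + (173.25) = -47.064 mGal
Bouguer slab correction = 0.04193 × 2.75 × 561.4 = 64.73 mGal
Simple Bouguer anomaly = -47.064 − (64.73) = -111.794 mGal
Complete Bouguer anomaly = -111.794 + 4.40 = -107.394 mGal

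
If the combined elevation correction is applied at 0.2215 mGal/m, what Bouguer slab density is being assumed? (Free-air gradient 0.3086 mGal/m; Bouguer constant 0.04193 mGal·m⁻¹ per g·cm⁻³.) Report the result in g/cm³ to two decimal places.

2.08

0.2215 = 0.3086 − 0.04193 × ρ
ρ = (0.3086 − 0.2215) / 0.04193 = 2.08 g/cm³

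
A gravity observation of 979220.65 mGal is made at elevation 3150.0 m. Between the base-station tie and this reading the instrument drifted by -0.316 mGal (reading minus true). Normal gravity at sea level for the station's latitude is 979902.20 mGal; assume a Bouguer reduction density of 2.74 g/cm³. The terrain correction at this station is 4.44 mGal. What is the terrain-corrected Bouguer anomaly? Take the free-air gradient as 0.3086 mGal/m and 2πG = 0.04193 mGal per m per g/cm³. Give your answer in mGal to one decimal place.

-66.6

Drift-corrected reading = 979220.65 − (-0.316) = 979220.966 mGal
Free-air correction = 0.3086 × 3150.0 = 972.09 mGal
Free-air anomaly = 979220.966 − 979902.20 + (972.09) = 290.856 mGal
Bouguer slab correction = 0.04193 × 2.74 × 3150.0 = 361.90 mGal
Simple Bouguer anomaly = 290.856 − (361.90) = -71.044 mGal
Complete Bouguer anomaly = -71.044 + 4.44 = -66.604 mGal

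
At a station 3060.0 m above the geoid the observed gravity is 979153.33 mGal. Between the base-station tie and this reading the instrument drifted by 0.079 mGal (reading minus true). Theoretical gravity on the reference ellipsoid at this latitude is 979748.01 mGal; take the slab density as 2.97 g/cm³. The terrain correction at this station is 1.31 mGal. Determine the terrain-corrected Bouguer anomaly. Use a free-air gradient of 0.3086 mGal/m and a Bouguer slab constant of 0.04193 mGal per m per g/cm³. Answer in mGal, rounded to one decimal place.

Drift-corrected reading = 979153.33 − (0.079) = 979153.251 mGal
Free-air correction = 0.3086 × 3060.0 = 944.32 mGal
Free-air anomaly = 979153.251 − 979748.01 + (944.32) = 349.561 mGal
Bouguer slab correction = 0.04193 × 2.97 × 3060.0 = 381.07 mGal
Simple Bouguer anomaly = 349.561 − (381.07) = -31.509 mGal
Complete Bouguer anomaly = -31.509 + 1.31 = -30.199 mGal

-30.2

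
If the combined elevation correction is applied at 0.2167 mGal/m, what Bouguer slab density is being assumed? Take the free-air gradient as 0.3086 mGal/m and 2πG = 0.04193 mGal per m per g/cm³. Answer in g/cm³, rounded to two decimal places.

2.19

0.2167 = 0.3086 − 0.04193 × ρ
ρ = (0.3086 − 0.2167) / 0.04193 = 2.19 g/cm³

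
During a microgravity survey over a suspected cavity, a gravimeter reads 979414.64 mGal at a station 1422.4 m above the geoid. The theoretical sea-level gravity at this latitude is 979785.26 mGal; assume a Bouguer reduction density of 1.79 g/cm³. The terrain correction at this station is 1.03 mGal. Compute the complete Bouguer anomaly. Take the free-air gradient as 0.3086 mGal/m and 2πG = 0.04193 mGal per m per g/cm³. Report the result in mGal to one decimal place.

Free-air correction = 0.3086 × 1422.4 = 438.95 mGal
Free-air anomaly = 979414.64 − 979785.26 + (438.95) = 68.33 mGal
Bouguer slab correction = 0.04193 × 1.79 × 1422.4 = 106.76 mGal
Simple Bouguer anomaly = 68.33 − (106.76) = -38.43 mGal
Complete Bouguer anomaly = -38.43 + 1.03 = -37.40 mGal

-37.4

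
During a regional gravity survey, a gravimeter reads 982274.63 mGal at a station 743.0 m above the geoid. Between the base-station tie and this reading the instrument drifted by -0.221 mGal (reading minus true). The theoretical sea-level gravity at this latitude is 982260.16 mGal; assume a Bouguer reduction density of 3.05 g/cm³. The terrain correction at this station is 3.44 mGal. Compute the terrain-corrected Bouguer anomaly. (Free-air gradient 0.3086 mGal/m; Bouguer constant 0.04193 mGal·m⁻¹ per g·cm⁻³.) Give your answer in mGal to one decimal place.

152.4

Drift-corrected reading = 982274.63 − (-0.221) = 982274.851 mGal
Free-air correction = 0.3086 × 743.0 = 229.29 mGal
Free-air anomaly = 982274.851 − 982260.16 + (229.29) = 243.981 mGal
Bouguer slab correction = 0.04193 × 3.05 × 743.0 = 95.02 mGal
Simple Bouguer anomaly = 243.981 − (95.02) = 148.961 mGal
Complete Bouguer anomaly = 148.961 + 3.44 = 152.401 mGal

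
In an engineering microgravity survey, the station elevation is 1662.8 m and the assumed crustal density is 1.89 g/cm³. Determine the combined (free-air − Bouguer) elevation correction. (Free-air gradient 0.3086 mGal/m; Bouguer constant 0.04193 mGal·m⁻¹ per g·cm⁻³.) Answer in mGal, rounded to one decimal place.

Combined gradient = 0.3086 − 0.04193 × 1.89 = 0.2293523 mGal/m
Combined elevation correction = 0.2293523 × 1662.8 = 381.4 mGal

381.4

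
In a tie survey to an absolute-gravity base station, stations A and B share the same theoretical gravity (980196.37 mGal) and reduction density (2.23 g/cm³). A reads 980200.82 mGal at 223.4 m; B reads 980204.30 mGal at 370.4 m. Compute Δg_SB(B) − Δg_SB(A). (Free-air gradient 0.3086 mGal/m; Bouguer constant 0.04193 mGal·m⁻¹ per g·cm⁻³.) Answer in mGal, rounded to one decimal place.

Δg_SB(A) = 980200.82 − 980196.37 + 0.3086×223.4 − 0.04193×2.23×223.4 = 52.50 mGal
Δg_SB(B) = 980204.30 − 980196.37 + 0.3086×370.4 − 0.04193×2.23×370.4 = 87.60 mGal
Difference = 87.60 − (52.50) = 35.10 mGal

35.1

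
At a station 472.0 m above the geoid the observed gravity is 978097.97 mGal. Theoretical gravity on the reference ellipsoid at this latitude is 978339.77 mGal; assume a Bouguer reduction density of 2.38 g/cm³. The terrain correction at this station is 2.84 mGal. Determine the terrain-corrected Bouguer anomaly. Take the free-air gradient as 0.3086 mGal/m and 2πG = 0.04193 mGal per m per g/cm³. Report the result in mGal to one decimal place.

-140.4

Free-air correction = 0.3086 × 472.0 = 145.66 mGal
Free-air anomaly = 978097.97 − 978339.77 + (145.66) = -96.14 mGal
Bouguer slab correction = 0.04193 × 2.38 × 472.0 = 47.10 mGal
Simple Bouguer anomaly = -96.14 − (47.10) = -143.24 mGal
Complete Bouguer anomaly = -143.24 + 2.84 = -140.40 mGal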